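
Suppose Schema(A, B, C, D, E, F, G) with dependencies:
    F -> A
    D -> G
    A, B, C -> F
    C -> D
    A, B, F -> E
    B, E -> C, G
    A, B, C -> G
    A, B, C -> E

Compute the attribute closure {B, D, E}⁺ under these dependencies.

{B, C, D, E, G}

Start with {B, D, E}.
D -> G applies; add {G} → now {B, D, E, G}.
B, E -> C, G applies; add {C} → now {B, C, D, E, G}.
No further FD applies.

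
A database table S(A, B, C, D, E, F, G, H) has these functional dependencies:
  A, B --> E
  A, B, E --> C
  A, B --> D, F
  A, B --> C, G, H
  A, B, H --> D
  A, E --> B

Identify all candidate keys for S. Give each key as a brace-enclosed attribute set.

{A, B}, {A, E}

Attributes never on any right-hand side: {A} — every candidate key must contain it.
{A, B} is a candidate key since {A, B}⁺ = {A, B, C, D, E, F, G, H} covers every attribute.
{A, E} is a candidate key since {A, E}⁺ = {A, B, C, D, E, F, G, H} covers every attribute.
No proper subset of any of these is a key, and no other minimal superkey exists.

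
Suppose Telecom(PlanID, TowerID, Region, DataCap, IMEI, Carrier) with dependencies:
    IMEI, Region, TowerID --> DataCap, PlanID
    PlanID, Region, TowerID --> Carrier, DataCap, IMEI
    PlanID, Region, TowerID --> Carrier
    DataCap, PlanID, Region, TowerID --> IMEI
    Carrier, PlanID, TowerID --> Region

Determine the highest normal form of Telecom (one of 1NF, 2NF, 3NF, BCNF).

Candidate keys: {Carrier, PlanID, TowerID}, {IMEI, Region, TowerID}, {PlanID, Region, TowerID}. Prime attributes: {Carrier, IMEI, PlanID, Region, TowerID}.
Every FD has a superkey on the left, so the relation is in BCNF.

BCNF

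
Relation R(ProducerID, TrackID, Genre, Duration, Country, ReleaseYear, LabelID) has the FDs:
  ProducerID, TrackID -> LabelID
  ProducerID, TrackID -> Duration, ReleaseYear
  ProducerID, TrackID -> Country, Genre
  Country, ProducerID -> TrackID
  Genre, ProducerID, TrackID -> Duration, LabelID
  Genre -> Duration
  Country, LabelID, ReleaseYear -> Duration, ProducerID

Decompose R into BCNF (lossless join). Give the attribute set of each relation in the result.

{Country, Genre, LabelID, ProducerID, ReleaseYear, TrackID}; {Duration, Genre}

Candidate keys of the original relation: {Country, LabelID, ReleaseYear}, {Country, ProducerID}, {ProducerID, TrackID}.
Within {Country, Duration, Genre, LabelID, ProducerID, ReleaseYear, TrackID}: {Genre}⁺ ∩ {Country, Duration, Genre, LabelID, ProducerID, ReleaseYear, TrackID} = {Duration, Genre}, not the whole set, so Genre -> Duration violates BCNF; decompose into {Duration, Genre} and {Country, Genre, LabelID, ProducerID, ReleaseYear, TrackID}.
{Duration, Genre} is in BCNF.
{Country, Genre, LabelID, ProducerID, ReleaseYear, TrackID} is in BCNF.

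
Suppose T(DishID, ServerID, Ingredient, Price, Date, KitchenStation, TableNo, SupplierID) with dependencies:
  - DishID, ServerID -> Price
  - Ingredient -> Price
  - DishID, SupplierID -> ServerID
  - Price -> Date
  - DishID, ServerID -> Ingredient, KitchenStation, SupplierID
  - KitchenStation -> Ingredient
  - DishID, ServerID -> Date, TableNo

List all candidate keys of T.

Attributes never on any right-hand side: {DishID} — every candidate key must contain it.
{DishID, ServerID}⁺ = {Date, DishID, Ingredient, KitchenStation, Price, ServerID, SupplierID, TableNo}, which is every attribute, so {DishID, ServerID} is a candidate key.
{DishID, SupplierID}⁺ = {Date, DishID, Ingredient, KitchenStation, Price, ServerID, SupplierID, TableNo}, which is every attribute, so {DishID, SupplierID} is a candidate key.
Any other superkey properly contains one of these, so there are no further candidate keys.

{DishID, ServerID}, {DishID, SupplierID}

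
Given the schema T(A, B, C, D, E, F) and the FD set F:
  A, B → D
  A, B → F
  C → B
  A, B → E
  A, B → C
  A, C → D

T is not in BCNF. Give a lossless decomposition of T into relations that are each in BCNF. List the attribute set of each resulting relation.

{A, C, D, E, F}; {B, C}

Candidate keys of the original relation: {A, B}, {A, C}.
Within {A, B, C, D, E, F}: {C}⁺ ∩ {A, B, C, D, E, F} = {B, C}, not the whole set, so C → B violates BCNF; decompose into {B, C} and {A, C, D, E, F}.
{B, C}: every determinant is a superkey — BCNF.
{A, C, D, E, F}: every determinant is a superkey — BCNF.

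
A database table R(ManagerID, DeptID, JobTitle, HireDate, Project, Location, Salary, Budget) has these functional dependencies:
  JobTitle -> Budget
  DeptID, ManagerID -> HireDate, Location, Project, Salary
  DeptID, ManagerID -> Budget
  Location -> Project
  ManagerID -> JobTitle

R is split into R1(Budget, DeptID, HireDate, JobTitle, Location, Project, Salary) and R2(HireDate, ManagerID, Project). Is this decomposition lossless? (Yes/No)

Common attributes: {HireDate, Project}; their closure is {HireDate, Project}.
The closure covers neither R1 nor R2 entirely; the join is not lossless.

No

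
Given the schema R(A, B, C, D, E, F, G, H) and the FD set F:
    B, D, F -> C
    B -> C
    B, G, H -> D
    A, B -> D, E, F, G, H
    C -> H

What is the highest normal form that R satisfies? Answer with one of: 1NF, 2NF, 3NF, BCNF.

Candidate key: {A, B}. Prime attributes: {A, B}.
B, D, F -> C: {B, D, F}⁺ = {B, C, D, F, H}, which is not all of the attributes, so the left side is not a superkey — BCNF is violated.
Because {C} is non-prime and the left side of B, D, F -> C is not a superkey, the relation is not in 3NF.
{B} is a proper subset of the key {A, B}, and {B}⁺ contains the non-prime attributes {C, H} — a partial dependency, so 2NF is violated.

1NF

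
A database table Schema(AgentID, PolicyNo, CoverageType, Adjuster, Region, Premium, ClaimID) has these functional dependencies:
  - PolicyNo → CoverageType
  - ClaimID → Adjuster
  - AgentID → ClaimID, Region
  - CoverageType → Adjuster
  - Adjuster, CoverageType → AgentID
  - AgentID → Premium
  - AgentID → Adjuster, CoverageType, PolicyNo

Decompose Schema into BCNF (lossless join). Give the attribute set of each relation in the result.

Candidate keys of the original relation: {AgentID}, {CoverageType}, {PolicyNo}.
{Adjuster, AgentID, ClaimID, CoverageType, PolicyNo, Premium, Region}: {ClaimID} determines {Adjuster, ClaimID} here but is not a superkey — split on ClaimID → Adjuster, giving {Adjuster, ClaimID} and {AgentID, ClaimID, CoverageType, PolicyNo, Premium, Region}.
{Adjuster, ClaimID} is in BCNF.
{AgentID, ClaimID, CoverageType, PolicyNo, Premium, Region} is in BCNF.

{Adjuster, ClaimID}; {AgentID, ClaimID, CoverageType, PolicyNo, Premium, Region}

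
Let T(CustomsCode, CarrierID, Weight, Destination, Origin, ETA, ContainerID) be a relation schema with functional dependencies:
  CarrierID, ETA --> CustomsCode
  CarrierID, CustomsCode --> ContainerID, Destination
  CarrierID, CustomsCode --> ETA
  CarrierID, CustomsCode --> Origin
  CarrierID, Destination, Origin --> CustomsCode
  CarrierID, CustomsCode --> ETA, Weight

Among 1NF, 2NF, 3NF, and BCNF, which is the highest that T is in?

BCNF

Candidate keys: {CarrierID, CustomsCode}, {CarrierID, Destination, Origin}, {CarrierID, ETA}. Prime attributes: {CarrierID, CustomsCode, Destination, ETA, Origin}.
The left-hand side of every FD is a superkey, so BCNF is satisfied.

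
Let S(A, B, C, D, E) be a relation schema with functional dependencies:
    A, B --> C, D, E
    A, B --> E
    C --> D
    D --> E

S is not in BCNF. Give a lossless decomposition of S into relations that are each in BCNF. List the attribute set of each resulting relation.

{A, B, C}; {C, D}; {D, E}

Candidate key of the original relation: {A, B}.
{A, B, C, D, E}: {C} determines {C, D, E} here but is not a superkey — split on C --> D, E, giving {C, D, E} and {A, B, C}.
{C, D, E}: {D} determines {D, E} here but is not a superkey — split on D --> E, giving {D, E} and {C, D}.
{D, E} is in BCNF.
{C, D} is in BCNF.
{A, B, C} is in BCNF.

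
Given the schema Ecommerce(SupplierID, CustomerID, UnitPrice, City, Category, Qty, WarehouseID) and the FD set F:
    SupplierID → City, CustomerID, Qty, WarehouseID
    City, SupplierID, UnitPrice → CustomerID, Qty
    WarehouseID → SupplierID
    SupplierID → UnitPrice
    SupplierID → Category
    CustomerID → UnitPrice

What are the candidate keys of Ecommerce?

{SupplierID} is a candidate key since {SupplierID}⁺ = {Category, City, CustomerID, Qty, SupplierID, UnitPrice, WarehouseID} covers every attribute.
{WarehouseID} is a candidate key since {WarehouseID}⁺ = {Category, City, CustomerID, Qty, SupplierID, UnitPrice, WarehouseID} covers every attribute.
Any other superkey properly contains one of these, so there are no further candidate keys.

{SupplierID}, {WarehouseID}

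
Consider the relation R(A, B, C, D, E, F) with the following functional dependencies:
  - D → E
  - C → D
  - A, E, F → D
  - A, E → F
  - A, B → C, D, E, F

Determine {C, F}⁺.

{C, D, E, F}

Start with {C, F}.
C → D applies; add {D} → now {C, D, F}.
D → E applies; add {E} → now {C, D, E, F}.
No further FD applies.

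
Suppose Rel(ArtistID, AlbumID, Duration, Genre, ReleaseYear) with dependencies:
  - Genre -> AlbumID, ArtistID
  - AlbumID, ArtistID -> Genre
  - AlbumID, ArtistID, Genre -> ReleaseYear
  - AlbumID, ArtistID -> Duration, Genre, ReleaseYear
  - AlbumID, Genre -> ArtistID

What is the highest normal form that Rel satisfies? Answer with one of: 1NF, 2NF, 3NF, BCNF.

Candidate keys: {AlbumID, ArtistID}, {Genre}. Prime attributes: {AlbumID, ArtistID, Genre}.
Every FD has a superkey on the left, so the relation is in BCNF.

BCNF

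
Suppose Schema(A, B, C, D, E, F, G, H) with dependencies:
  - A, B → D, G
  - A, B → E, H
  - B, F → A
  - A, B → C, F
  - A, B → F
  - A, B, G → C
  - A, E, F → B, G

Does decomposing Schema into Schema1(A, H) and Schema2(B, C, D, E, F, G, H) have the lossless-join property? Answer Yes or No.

Schema1 ∩ Schema2 = {H}; its closure under F is {H}.
Neither Schema1 nor Schema2 is contained in that closure, so the decomposition is lossy.

No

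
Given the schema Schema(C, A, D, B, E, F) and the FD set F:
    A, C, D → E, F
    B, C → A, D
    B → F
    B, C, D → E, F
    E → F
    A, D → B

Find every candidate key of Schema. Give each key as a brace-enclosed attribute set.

{C} never appears on the right of any FD, so every key must include it.
{B, C}⁺ = {A, B, C, D, E, F} — all of the relation — so {B, C} is a candidate key.
{A, C, D}⁺ = {A, B, C, D, E, F} — all of the relation — so {A, C, D} is a candidate key.
These are minimal and exhaustive — every other superkey contains one of them.

{A, C, D}, {B, C}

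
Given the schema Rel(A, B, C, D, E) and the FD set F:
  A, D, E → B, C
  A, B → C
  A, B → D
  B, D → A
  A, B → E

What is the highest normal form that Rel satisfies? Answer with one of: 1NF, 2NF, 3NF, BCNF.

Candidate keys: {A, B}, {A, D, E}, {B, D}. Prime attributes: {A, B, D, E}.
The left-hand side of every FD is a superkey, so BCNF is satisfied.

BCNF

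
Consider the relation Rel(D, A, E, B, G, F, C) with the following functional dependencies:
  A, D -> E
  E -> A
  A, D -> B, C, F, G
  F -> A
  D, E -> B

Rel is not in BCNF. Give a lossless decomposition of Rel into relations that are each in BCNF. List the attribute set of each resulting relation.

{A, E}; {B, C, D, E, F, G}

Candidate keys of the original relation: {A, D}, {D, E}, {D, F}.
{A, B, C, D, E, F, G}: {E} determines {A, E} here but is not a superkey — split on E -> A, giving {A, E} and {B, C, D, E, F, G}.
{A, E} is in BCNF.
{B, C, D, E, F, G} is in BCNF.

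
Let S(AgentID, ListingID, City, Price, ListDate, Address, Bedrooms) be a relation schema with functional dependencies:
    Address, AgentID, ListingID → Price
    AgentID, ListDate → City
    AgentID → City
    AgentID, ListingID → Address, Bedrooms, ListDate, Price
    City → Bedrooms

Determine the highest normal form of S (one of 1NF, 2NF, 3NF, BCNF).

1NF

Candidate key: {AgentID, ListingID}. Prime attributes: {AgentID, ListingID}.
For AgentID, ListDate → City we have {AgentID, ListDate}⁺ = {AgentID, Bedrooms, City, ListDate}; {AgentID, ListDate} is not a superkey, so BCNF fails.
AgentID, ListDate → City has non-prime {City} on the right and a non-superkey on the left, so 3NF fails.
The proper key subset {AgentID} of {AgentID, ListingID} determines non-prime {Bedrooms, City}, so the relation is not even in 2NF.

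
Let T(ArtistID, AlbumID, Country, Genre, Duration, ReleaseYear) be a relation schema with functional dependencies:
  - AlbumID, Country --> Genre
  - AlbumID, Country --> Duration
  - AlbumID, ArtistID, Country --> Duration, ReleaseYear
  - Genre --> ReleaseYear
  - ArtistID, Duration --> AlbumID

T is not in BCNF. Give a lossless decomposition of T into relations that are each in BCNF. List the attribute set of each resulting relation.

{AlbumID, ArtistID, Country}; {AlbumID, Country, Duration, Genre}; {Genre, ReleaseYear}

Candidate keys of the original relation: {AlbumID, ArtistID, Country}, {ArtistID, Country, Duration}.
Within {AlbumID, ArtistID, Country, Duration, Genre, ReleaseYear}: {AlbumID, Country}⁺ ∩ {AlbumID, ArtistID, Country, Duration, Genre, ReleaseYear} = {AlbumID, Country, Duration, Genre, ReleaseYear}, not the whole set, so AlbumID, Country --> Duration, Genre, ReleaseYear violates BCNF; decompose into {AlbumID, Country, Duration, Genre, ReleaseYear} and {AlbumID, ArtistID, Country}.
Within {AlbumID, Country, Duration, Genre, ReleaseYear}: {Genre}⁺ ∩ {AlbumID, Country, Duration, Genre, ReleaseYear} = {Genre, ReleaseYear}, not the whole set, so Genre --> ReleaseYear violates BCNF; decompose into {Genre, ReleaseYear} and {AlbumID, Country, Duration, Genre}.
{Genre, ReleaseYear} is in BCNF.
{AlbumID, Country, Duration, Genre} is in BCNF.
{AlbumID, ArtistID, Country} is in BCNF.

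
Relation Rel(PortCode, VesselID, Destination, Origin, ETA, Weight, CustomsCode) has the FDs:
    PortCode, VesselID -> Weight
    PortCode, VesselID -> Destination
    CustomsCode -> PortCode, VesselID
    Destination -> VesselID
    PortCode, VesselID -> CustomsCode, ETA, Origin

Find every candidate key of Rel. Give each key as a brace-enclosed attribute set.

{CustomsCode}, {Destination, PortCode}, {PortCode, VesselID}

{CustomsCode} is a candidate key since {CustomsCode}⁺ = {CustomsCode, Destination, ETA, Origin, PortCode, VesselID, Weight} covers every attribute.
{Destination, PortCode} is a candidate key since {Destination, PortCode}⁺ = {CustomsCode, Destination, ETA, Origin, PortCode, VesselID, Weight} covers every attribute.
{PortCode, VesselID} is a candidate key since {PortCode, VesselID}⁺ = {CustomsCode, Destination, ETA, Origin, PortCode, VesselID, Weight} covers every attribute.
These are minimal and exhaustive — every other superkey contains one of them.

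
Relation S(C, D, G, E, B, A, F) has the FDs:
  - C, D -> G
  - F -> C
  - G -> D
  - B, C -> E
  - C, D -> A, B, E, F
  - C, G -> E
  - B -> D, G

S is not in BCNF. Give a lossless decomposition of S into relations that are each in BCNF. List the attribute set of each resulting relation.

Candidate keys of the original relation: {B, C}, {B, F}, {C, D}, {C, G}, {D, F}, {F, G}.
{A, B, C, D, E, F, G}: {F} determines {C, F} here but is not a superkey — split on F -> C, giving {C, F} and {A, B, D, E, F, G}.
{C, F} has no BCNF violation.
{A, B, D, E, F, G}: {G} determines {D, G} here but is not a superkey — split on G -> D, giving {D, G} and {A, B, E, F, G}.
{D, G} has no BCNF violation.
{A, B, E, F, G}: {B} determines {B, G} here but is not a superkey — split on B -> G, giving {B, G} and {A, B, E, F}.
{B, G} has no BCNF violation.
{A, B, E, F} has no BCNF violation.

{A, B, E, F}; {B, G}; {C, F}; {D, G}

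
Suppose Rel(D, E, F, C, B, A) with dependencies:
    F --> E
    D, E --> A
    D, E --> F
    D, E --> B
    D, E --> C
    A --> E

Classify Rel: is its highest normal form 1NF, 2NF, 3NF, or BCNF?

3NF

Candidate keys: {A, D}, {D, E}, {D, F}. Prime attributes: {A, D, E, F}.
F --> E breaks BCNF: {F}⁺ = {E, F}, so {F} is not a superkey.
Since {E} ⊆ prime attributes and every other non-superkey FD also has a prime right side, the schema is in 3NF.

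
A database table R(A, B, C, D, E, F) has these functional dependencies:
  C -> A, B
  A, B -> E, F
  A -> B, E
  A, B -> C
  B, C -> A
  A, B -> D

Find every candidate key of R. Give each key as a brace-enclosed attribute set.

{A}, {C}

Closure of {A} is {A, B, C, D, E, F}, the whole schema; {A} is a candidate key.
Closure of {C} is {A, B, C, D, E, F}, the whole schema; {C} is a candidate key.
No proper subset of any of these is a key, and no other minimal superkey exists.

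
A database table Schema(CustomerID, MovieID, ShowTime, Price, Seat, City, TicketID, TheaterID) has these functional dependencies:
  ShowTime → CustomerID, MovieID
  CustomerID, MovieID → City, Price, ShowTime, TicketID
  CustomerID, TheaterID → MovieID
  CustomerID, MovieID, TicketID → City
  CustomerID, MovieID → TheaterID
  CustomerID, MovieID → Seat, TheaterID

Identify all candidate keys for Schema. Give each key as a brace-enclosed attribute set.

{CustomerID, MovieID}, {CustomerID, TheaterID}, {ShowTime}

{ShowTime}⁺ = {City, CustomerID, MovieID, Price, Seat, ShowTime, TheaterID, TicketID} — all of the relation — so {ShowTime} is a candidate key.
{CustomerID, MovieID}⁺ = {City, CustomerID, MovieID, Price, Seat, ShowTime, TheaterID, TicketID} — all of the relation — so {CustomerID, MovieID} is a candidate key.
{CustomerID, TheaterID}⁺ = {City, CustomerID, MovieID, Price, Seat, ShowTime, TheaterID, TicketID} — all of the relation — so {CustomerID, TheaterID} is a candidate key.
These are minimal and exhaustive — every other superkey contains one of them.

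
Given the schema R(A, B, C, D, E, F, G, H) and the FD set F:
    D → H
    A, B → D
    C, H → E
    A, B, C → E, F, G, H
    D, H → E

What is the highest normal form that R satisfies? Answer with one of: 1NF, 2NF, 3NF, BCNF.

Candidate key: {A, B, C}. Prime attributes: {A, B, C}.
D → H breaks BCNF: {D}⁺ = {D, E, H}, so {D} is not a superkey.
D → H has non-prime {H} on the right and a non-superkey on the left, so 3NF fails.
Since {A, B} ⊂ {A, B, C} and {A, B}⁺ ⊇ {D, E, H} with {D, E, H} non-prime, there is a partial dependency; 2NF fails.

1NF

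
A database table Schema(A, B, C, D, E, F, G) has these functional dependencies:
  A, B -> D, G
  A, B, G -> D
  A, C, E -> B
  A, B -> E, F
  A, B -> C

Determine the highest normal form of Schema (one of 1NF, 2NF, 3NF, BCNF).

Candidate keys: {A, B}, {A, C, E}. Prime attributes: {A, B, C, E}.
Each dependency's left side is a superkey — BCNF holds.

BCNF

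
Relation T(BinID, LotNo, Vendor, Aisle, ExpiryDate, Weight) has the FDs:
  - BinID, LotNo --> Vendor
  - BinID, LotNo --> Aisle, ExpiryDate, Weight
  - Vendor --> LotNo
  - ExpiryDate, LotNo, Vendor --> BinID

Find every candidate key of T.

Closure of {BinID, LotNo} is {Aisle, BinID, ExpiryDate, LotNo, Vendor, Weight}, the whole schema; {BinID, LotNo} is a candidate key.
Closure of {BinID, Vendor} is {Aisle, BinID, ExpiryDate, LotNo, Vendor, Weight}, the whole schema; {BinID, Vendor} is a candidate key.
Closure of {ExpiryDate, Vendor} is {Aisle, BinID, ExpiryDate, LotNo, Vendor, Weight}, the whole schema; {ExpiryDate, Vendor} is a candidate key.
These are minimal and exhaustive — every other superkey contains one of them.

{BinID, LotNo}, {BinID, Vendor}, {ExpiryDate, Vendor}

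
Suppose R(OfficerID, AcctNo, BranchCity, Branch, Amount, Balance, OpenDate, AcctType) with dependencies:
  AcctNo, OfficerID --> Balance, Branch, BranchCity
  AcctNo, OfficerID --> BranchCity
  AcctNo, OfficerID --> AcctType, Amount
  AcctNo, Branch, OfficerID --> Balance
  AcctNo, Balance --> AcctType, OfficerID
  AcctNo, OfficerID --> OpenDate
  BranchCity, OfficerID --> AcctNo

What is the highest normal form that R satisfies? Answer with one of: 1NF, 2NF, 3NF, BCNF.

BCNF

Candidate keys: {AcctNo, Balance}, {AcctNo, OfficerID}, {BranchCity, OfficerID}. Prime attributes: {AcctNo, Balance, BranchCity, OfficerID}.
Each dependency's left side is a superkey — BCNF holds.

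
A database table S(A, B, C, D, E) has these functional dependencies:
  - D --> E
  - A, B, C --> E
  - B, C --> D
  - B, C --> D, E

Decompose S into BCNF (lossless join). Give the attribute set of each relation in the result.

Candidate key of the original relation: {A, B, C}.
In {A, B, C, D, E}, {D} is not a superkey ({D}⁺ restricted to this set is {D, E}), so split on D --> E into {D, E} and {A, B, C, D}.
{D, E} is in BCNF.
In {A, B, C, D}, {B, C} is not a superkey ({B, C}⁺ restricted to this set is {B, C, D}), so split on B, C --> D into {B, C, D} and {A, B, C}.
{B, C, D} is in BCNF.
{A, B, C} is in BCNF.

{A, B, C}; {B, C, D}; {D, E}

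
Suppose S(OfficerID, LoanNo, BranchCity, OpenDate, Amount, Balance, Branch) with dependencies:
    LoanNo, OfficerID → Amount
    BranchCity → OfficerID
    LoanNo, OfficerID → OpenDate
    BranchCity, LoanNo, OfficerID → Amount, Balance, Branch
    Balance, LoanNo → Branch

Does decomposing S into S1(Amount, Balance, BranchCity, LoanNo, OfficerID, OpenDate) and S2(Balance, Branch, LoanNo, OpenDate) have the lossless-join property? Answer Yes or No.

S1 ∩ S2 = {Balance, LoanNo, OpenDate}; its closure under F is {Balance, Branch, LoanNo, OpenDate}.
Since S2 ⊆ {Balance, Branch, LoanNo, OpenDate}, the intersection is a superkey of S2; the decomposition is lossless.

Yes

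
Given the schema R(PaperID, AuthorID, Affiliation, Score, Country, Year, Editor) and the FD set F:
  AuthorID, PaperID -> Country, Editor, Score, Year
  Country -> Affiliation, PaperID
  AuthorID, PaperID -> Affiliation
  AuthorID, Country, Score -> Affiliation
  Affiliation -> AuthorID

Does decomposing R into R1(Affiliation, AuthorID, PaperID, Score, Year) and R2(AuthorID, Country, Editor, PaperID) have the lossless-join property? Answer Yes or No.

The shared attributes are {AuthorID, PaperID} and {AuthorID, PaperID}⁺ = {Affiliation, AuthorID, Country, Editor, PaperID, Score, Year}.
This includes all of R1, so the common attributes are a superkey of R1 — the join is lossless.

Yes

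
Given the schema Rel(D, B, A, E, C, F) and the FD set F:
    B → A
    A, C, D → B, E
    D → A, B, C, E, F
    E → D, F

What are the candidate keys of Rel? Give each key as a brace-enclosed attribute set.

{D}, {E}

{D}⁺ = {A, B, C, D, E, F}, which is every attribute, so {D} is a candidate key.
{E}⁺ = {A, B, C, D, E, F}, which is every attribute, so {E} is a candidate key.
Any other superkey properly contains one of these, so there are no further candidate keys.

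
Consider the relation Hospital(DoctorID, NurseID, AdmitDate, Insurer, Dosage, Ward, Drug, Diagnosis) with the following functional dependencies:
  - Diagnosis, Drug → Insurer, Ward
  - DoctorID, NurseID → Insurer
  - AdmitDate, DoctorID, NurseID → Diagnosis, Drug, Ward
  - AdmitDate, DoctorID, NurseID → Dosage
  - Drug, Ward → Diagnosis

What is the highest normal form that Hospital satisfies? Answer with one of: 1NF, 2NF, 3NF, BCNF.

1NF

Candidate key: {AdmitDate, DoctorID, NurseID}. Prime attributes: {AdmitDate, DoctorID, NurseID}.
Diagnosis, Drug → Insurer, Ward: {Diagnosis, Drug}⁺ = {Diagnosis, Drug, Insurer, Ward}, which is not all of the attributes, so the left side is not a superkey — BCNF is violated.
Because {Insurer, Ward} are non-prime and the left side of Diagnosis, Drug → Insurer, Ward is not a superkey, the relation is not in 3NF.
{DoctorID, NurseID} is a proper subset of the key {AdmitDate, DoctorID, NurseID}, and {DoctorID, NurseID}⁺ contains the non-prime attribute {Insurer} — a partial dependency, so 2NF is violated.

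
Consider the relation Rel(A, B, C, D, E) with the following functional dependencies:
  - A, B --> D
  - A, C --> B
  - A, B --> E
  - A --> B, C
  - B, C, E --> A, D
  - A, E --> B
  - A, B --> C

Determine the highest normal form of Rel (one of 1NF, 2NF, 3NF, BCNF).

BCNF

Candidate keys: {A}, {B, C, E}. Prime attributes: {A, B, C, E}.
The left-hand side of every FD is a superkey, so BCNF is satisfied.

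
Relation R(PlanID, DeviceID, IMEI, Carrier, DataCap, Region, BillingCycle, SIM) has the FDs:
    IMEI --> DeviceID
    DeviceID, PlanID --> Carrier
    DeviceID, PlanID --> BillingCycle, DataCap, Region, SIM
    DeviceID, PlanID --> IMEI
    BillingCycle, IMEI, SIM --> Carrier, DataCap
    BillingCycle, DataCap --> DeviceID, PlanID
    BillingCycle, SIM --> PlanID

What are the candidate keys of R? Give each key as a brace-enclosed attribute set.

{BillingCycle, DataCap}, {BillingCycle, DeviceID, SIM}, {BillingCycle, IMEI, SIM}, {DeviceID, PlanID}, {IMEI, PlanID}

Closure of {BillingCycle, DataCap} is {BillingCycle, Carrier, DataCap, DeviceID, IMEI, PlanID, Region, SIM}, the whole schema; {BillingCycle, DataCap} is a candidate key.
Closure of {DeviceID, PlanID} is {BillingCycle, Carrier, DataCap, DeviceID, IMEI, PlanID, Region, SIM}, the whole schema; {DeviceID, PlanID} is a candidate key.
Closure of {IMEI, PlanID} is {BillingCycle, Carrier, DataCap, DeviceID, IMEI, PlanID, Region, SIM}, the whole schema; {IMEI, PlanID} is a candidate key.
Closure of {BillingCycle, DeviceID, SIM} is {BillingCycle, Carrier, DataCap, DeviceID, IMEI, PlanID, Region, SIM}, the whole schema; {BillingCycle, DeviceID, SIM} is a candidate key.
Closure of {BillingCycle, IMEI, SIM} is {BillingCycle, Carrier, DataCap, DeviceID, IMEI, PlanID, Region, SIM}, the whole schema; {BillingCycle, IMEI, SIM} is a candidate key.
Any other superkey properly contains one of these, so there are no further candidate keys.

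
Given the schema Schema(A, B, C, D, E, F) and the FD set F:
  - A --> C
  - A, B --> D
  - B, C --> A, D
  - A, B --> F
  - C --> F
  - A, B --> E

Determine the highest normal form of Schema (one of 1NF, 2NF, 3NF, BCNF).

Candidate keys: {A, B}, {B, C}. Prime attributes: {A, B, C}.
A --> C breaks BCNF: {A}⁺ = {A, C, F}, so {A} is not a superkey.
Because {F} is non-prime and the left side of C --> F is not a superkey, the relation is not in 3NF.
The proper key subset {A} of {A, B} determines non-prime {F}, so the relation is not even in 2NF.

1NF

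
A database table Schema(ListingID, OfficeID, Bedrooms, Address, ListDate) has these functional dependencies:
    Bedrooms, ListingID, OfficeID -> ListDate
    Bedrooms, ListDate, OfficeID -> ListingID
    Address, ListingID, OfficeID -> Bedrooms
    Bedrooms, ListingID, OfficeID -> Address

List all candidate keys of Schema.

{OfficeID} never appears on the right of any FD, so every key must include it.
{Address, ListingID, OfficeID}⁺ = {Address, Bedrooms, ListDate, ListingID, OfficeID}, which is every attribute, so {Address, ListingID, OfficeID} is a candidate key.
{Bedrooms, ListDate, OfficeID}⁺ = {Address, Bedrooms, ListDate, ListingID, OfficeID}, which is every attribute, so {Bedrooms, ListDate, OfficeID} is a candidate key.
{Bedrooms, ListingID, OfficeID}⁺ = {Address, Bedrooms, ListDate, ListingID, OfficeID}, which is every attribute, so {Bedrooms, ListingID, OfficeID} is a candidate key.
No proper subset of any of these is a key, and no other minimal superkey exists.

{Address, ListingID, OfficeID}, {Bedrooms, ListDate, OfficeID}, {Bedrooms, ListingID, OfficeID}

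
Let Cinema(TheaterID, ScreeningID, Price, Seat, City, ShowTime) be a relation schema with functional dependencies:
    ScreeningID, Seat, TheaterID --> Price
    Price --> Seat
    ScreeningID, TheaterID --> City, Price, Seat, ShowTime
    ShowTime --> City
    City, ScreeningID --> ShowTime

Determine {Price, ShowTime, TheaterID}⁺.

{City, Price, Seat, ShowTime, TheaterID}

Start with {Price, ShowTime, TheaterID}.
Price --> Seat applies; add {Seat} → now {Price, Seat, ShowTime, TheaterID}.
ShowTime --> City applies; add {City} → now {City, Price, Seat, ShowTime, TheaterID}.
No further FD applies.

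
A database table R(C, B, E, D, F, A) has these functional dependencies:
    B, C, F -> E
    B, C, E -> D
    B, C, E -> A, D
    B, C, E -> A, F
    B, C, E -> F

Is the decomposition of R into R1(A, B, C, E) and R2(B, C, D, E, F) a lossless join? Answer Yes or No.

Yes

The shared attributes are {B, C, E} and {B, C, E}⁺ = {A, B, C, D, E, F}.
Since R1 ⊆ {A, B, C, D, E, F}, the intersection is a superkey of R1; the decomposition is lossless.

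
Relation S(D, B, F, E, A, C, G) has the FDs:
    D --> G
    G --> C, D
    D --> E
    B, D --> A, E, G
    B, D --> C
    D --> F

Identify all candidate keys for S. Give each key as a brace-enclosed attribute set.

No FD produces {B}, so it must be in every candidate key.
{B, D}⁺ = {A, B, C, D, E, F, G}, which is every attribute, so {B, D} is a candidate key.
{B, G}⁺ = {A, B, C, D, E, F, G}, which is every attribute, so {B, G} is a candidate key.
These are minimal and exhaustive — every other superkey contains one of them.

{B, D}, {B, G}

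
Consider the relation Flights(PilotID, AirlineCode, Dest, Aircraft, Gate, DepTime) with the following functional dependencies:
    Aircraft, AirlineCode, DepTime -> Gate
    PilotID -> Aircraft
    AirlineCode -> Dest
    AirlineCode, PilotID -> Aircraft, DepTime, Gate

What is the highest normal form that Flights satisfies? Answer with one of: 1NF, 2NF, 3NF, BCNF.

1NF

Candidate key: {AirlineCode, PilotID}. Prime attributes: {AirlineCode, PilotID}.
Aircraft, AirlineCode, DepTime -> Gate breaks BCNF: {Aircraft, AirlineCode, DepTime}⁺ = {Aircraft, AirlineCode, DepTime, Dest, Gate}, so {Aircraft, AirlineCode, DepTime} is not a superkey.
Because {Gate} is non-prime and the left side of Aircraft, AirlineCode, DepTime -> Gate is not a superkey, the relation is not in 3NF.
The proper key subset {AirlineCode} of {AirlineCode, PilotID} determines non-prime {Dest}, so the relation is not even in 2NF.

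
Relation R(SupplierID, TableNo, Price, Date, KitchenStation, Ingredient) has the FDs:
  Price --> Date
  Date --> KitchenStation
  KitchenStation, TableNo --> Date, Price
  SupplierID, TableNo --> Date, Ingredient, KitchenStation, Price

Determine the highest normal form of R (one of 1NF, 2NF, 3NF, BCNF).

Candidate key: {SupplierID, TableNo}. Prime attributes: {SupplierID, TableNo}.
Price --> Date: {Price}⁺ = {Date, KitchenStation, Price}, which is not all of the attributes, so the left side is not a superkey — BCNF is violated.
Price --> Date determines the non-prime attribute {Date} from a non-superkey — 3NF is violated.
No proper subset of a key has a non-prime attribute in its closure, so there is no partial dependency; 2NF holds.

2NF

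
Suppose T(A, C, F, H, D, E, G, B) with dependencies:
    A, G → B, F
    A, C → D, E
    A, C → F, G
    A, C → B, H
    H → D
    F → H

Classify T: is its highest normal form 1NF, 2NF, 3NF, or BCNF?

2NF

Candidate key: {A, C}. Prime attributes: {A, C}.
For A, G → B, F we have {A, G}⁺ = {A, B, D, F, G, H}; {A, G} is not a superkey, so BCNF fails.
A, G → B, F determines the non-prime attributes {B, F} from a non-superkey — 3NF is violated.
Checking every proper subset of each key, none determines a non-prime attribute — 2NF is satisfied.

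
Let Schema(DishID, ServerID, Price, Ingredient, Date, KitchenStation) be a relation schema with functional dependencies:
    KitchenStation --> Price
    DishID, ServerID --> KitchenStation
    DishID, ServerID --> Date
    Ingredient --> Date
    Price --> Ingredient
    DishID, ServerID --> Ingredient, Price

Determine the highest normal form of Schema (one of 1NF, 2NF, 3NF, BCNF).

2NF

Candidate key: {DishID, ServerID}. Prime attributes: {DishID, ServerID}.
KitchenStation --> Price breaks BCNF: {KitchenStation}⁺ = {Date, Ingredient, KitchenStation, Price}, so {KitchenStation} is not a superkey.
KitchenStation --> Price determines the non-prime attribute {Price} from a non-superkey — 3NF is violated.
No non-prime attribute depends on a proper subset of any candidate key, so 2NF holds.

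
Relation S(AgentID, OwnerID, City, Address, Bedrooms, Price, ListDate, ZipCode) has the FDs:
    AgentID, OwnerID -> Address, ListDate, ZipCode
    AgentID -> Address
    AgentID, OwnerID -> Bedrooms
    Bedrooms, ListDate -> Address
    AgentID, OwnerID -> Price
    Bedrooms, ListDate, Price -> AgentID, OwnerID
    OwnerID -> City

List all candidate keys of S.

Closure of {AgentID, OwnerID} is {Address, AgentID, Bedrooms, City, ListDate, OwnerID, Price, ZipCode}, the whole schema; {AgentID, OwnerID} is a candidate key.
Closure of {Bedrooms, ListDate, Price} is {Address, AgentID, Bedrooms, City, ListDate, OwnerID, Price, ZipCode}, the whole schema; {Bedrooms, ListDate, Price} is a candidate key.
No proper subset of any of these is a key, and no other minimal superkey exists.

{AgentID, OwnerID}, {Bedrooms, ListDate, Price}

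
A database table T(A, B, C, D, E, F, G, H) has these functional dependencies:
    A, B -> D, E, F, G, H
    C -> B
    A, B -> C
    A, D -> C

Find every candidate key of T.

Attributes never on any right-hand side: {A} — every candidate key must contain it.
{A, B}⁺ = {A, B, C, D, E, F, G, H}, which is every attribute, so {A, B} is a candidate key.
{A, C}⁺ = {A, B, C, D, E, F, G, H}, which is every attribute, so {A, C} is a candidate key.
{A, D}⁺ = {A, B, C, D, E, F, G, H}, which is every attribute, so {A, D} is a candidate key.
These are minimal and exhaustive — every other superkey contains one of them.

{A, B}, {A, C}, {A, D}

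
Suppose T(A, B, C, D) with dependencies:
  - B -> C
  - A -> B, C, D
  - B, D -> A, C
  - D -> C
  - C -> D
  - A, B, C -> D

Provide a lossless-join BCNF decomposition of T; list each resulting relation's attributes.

Candidate keys of the original relation: {A}, {B}.
{A, B, C, D}: {D} determines {C, D} here but is not a superkey — split on D -> C, giving {C, D} and {A, B, D}.
{C, D}: every determinant is a superkey — BCNF.
{A, B, D}: every determinant is a superkey — BCNF.

{A, B, D}; {C, D}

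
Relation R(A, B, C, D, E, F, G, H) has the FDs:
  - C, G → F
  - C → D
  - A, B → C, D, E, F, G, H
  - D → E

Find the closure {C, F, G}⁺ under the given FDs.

Start with {C, F, G}.
C → D applies; add {D} → now {C, D, F, G}.
D → E applies; add {E} → now {C, D, E, F, G}.
No further FD applies.

{C, D, E, F, G}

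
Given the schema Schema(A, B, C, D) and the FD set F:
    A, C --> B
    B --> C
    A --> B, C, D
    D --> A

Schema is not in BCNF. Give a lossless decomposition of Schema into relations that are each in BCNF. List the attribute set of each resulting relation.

{A, B, D}; {B, C}

Candidate keys of the original relation: {A}, {D}.
{A, B, C, D}: {B} determines {B, C} here but is not a superkey — split on B --> C, giving {B, C} and {A, B, D}.
{B, C}: every determinant is a superkey — BCNF.
{A, B, D}: every determinant is a superkey — BCNF.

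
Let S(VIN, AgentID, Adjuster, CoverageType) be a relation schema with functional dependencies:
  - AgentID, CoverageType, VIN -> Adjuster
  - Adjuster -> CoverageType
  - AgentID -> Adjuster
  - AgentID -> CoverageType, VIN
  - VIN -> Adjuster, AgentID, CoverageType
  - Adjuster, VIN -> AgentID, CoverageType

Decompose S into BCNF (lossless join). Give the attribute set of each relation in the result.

{Adjuster, AgentID, VIN}; {Adjuster, CoverageType}

Candidate keys of the original relation: {AgentID}, {VIN}.
In {Adjuster, AgentID, CoverageType, VIN}, {Adjuster} is not a superkey ({Adjuster}⁺ restricted to this set is {Adjuster, CoverageType}), so split on Adjuster -> CoverageType into {Adjuster, CoverageType} and {Adjuster, AgentID, VIN}.
{Adjuster, CoverageType} is in BCNF.
{Adjuster, AgentID, VIN} is in BCNF.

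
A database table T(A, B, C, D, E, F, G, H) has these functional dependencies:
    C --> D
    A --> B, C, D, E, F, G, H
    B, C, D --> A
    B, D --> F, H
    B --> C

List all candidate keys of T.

{A}, {B}

{A} is a candidate key since {A}⁺ = {A, B, C, D, E, F, G, H} covers every attribute.
{B} is a candidate key since {B}⁺ = {A, B, C, D, E, F, G, H} covers every attribute.
Any other superkey properly contains one of these, so there are no further candidate keys.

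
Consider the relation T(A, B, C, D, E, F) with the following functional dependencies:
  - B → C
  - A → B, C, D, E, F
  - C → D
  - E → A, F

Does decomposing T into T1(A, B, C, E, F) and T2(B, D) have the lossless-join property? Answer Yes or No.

The shared attributes are {B} and {B}⁺ = {B, C, D}.
T2 is contained in that closure, so T1 ∩ T2 → T2 holds and the join is lossless.

Yes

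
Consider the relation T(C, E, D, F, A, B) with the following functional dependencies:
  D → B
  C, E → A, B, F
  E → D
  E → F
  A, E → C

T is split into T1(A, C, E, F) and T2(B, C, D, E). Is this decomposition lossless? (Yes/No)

Yes

Common attributes: {C, E}; their closure is {A, B, C, D, E, F}.
This includes all of T1, so the common attributes are a superkey of T1 — the join is lossless.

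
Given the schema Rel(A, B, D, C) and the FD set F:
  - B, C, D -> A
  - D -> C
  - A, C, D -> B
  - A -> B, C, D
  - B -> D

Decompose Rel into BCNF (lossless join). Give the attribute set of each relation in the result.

{A, B, D}; {C, D}

Candidate keys of the original relation: {A}, {B}.
In {A, B, C, D}, {D} is not a superkey ({D}⁺ restricted to this set is {C, D}), so split on D -> C into {C, D} and {A, B, D}.
{C, D}: every determinant is a superkey — BCNF.
{A, B, D}: every determinant is a superkey — BCNF.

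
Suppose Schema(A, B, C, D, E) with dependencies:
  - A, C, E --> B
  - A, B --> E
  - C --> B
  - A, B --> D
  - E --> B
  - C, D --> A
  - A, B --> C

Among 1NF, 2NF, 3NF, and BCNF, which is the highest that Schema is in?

3NF

Candidate keys: {A, B}, {A, C}, {A, E}, {C, D}. Prime attributes: {A, B, C, D, E}.
C --> B breaks BCNF: {C}⁺ = {B, C}, so {C} is not a superkey.
But every attribute on its right side ({B}) is prime, and the same holds for every other non-superkey FD, so 3NF still holds.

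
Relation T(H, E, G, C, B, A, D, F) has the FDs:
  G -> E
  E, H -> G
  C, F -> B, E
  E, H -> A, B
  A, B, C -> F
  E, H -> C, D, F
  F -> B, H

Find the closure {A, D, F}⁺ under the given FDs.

Start with {A, D, F}.
F -> B, H applies; add {B, H} → now {A, B, D, F, H}.
No further FD applies.

{A, B, D, F, H}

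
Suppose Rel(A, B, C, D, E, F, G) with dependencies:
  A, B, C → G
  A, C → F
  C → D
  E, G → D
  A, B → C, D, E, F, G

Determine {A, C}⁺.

{A, C, D, F}

Start with {A, C}.
A, C → F applies; add {F} → now {A, C, F}.
C → D applies; add {D} → now {A, C, D, F}.
No further FD applies.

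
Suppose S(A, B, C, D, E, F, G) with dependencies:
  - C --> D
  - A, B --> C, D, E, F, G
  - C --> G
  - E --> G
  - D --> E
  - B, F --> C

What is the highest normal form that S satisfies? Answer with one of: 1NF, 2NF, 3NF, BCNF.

Candidate key: {A, B}. Prime attributes: {A, B}.
C --> D breaks BCNF: {C}⁺ = {C, D, E, G}, so {C} is not a superkey.
Because {D} is non-prime and the left side of C --> D is not a superkey, the relation is not in 3NF.
No proper subset of a key has a non-prime attribute in its closure, so there is no partial dependency; 2NF holds.

2NF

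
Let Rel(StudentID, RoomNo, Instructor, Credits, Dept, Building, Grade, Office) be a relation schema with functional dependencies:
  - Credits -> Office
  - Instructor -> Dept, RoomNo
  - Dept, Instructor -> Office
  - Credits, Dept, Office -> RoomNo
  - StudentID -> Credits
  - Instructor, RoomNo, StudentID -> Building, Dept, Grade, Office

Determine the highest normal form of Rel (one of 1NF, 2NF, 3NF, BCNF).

Candidate key: {Instructor, StudentID}. Prime attributes: {Instructor, StudentID}.
Credits -> Office: {Credits}⁺ = {Credits, Office}, which is not all of the attributes, so the left side is not a superkey — BCNF is violated.
Because {Office} is non-prime and the left side of Credits -> Office is not a superkey, the relation is not in 3NF.
Since {Instructor} ⊂ {Instructor, StudentID} and {Instructor}⁺ ⊇ {Dept, Office, RoomNo} with {Dept, Office, RoomNo} non-prime, there is a partial dependency; 2NF fails.

1NF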